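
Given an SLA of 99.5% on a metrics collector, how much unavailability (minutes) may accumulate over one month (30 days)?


Formula: allowed downtime = period * (100 - SLA) / 100
Period (month (30 days)) = 43200 minutes
Unavailability fraction = (100 - 99.5) / 100
Allowed downtime = 43200 * (100 - 99.5) / 100
Allowed downtime = 216.0 minutes

216.0 minutes


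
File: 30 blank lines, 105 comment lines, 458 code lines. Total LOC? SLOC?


Total LOC = blank + comment + code
Total LOC = 30 + 105 + 458 = 593
SLOC (source only) = code = 458

Total LOC: 593, SLOC: 458


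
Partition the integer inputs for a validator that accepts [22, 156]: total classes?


Valid range: [22, 156]
Class 1: x < 22 — invalid
Class 2: 22 ≤ x ≤ 156 — valid
Class 3: x > 156 — invalid
Total equivalence classes: 3

3 equivalence classes


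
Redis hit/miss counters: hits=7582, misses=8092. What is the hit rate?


Formula: hit rate = hits / (hits + misses) * 100
hit rate = 7582 / (7582 + 8092) * 100
hit rate = 7582 / 15674 * 100
hit rate = 48.37%

48.37%


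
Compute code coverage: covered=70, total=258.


Coverage = covered / total * 100
Coverage = 70 / 258 * 100
Coverage = 27.13%

27.13%


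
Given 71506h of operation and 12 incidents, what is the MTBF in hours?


Formula: MTBF = Total operating time / Number of failures
MTBF = 71506 / 12
MTBF = 5958.83 hours

5958.83 hours


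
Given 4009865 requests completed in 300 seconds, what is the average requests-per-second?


Formula: throughput = requests / seconds
throughput = 4009865 / 300
throughput = 13366.22 requests/second

13366.22 requests/second


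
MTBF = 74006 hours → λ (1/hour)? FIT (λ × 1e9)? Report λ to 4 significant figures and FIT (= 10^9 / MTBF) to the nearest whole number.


Formula: λ = 1 / MTBF; FIT = λ × 1e9 = 1e9 / MTBF
λ = 1 / 74006 ≈ 1.351e-05 failures/hour
FIT = 1e9 / 74006 ≈ 13512 failures per 1e9 hours (nearest whole number)

λ = 1.351e-05 /h, FIT = 13512


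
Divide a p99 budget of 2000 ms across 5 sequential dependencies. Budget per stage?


Formula: per_stage = total_budget / stages
per_stage = 2000 / 5
per_stage = 400.0 ms

400.0 ms


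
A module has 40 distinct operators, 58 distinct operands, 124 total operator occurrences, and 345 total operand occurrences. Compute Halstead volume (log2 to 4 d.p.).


Formula: V = N * log2(η), where N = N1 + N2 and η = η1 + η2
η = 40 + 58 = 98
N = 124 + 345 = 469
log2(98) ≈ 6.6147
V = 469 * 6.6147 = 3102.29

3102.29


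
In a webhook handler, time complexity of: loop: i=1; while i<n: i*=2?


Reasoning: i doubles each step so iterations are log2(n)
Complexity: O(log n)

O(log n)


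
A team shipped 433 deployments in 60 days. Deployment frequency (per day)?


Formula: deployments per day = releases / days
= 433 / 60
= 7.217 deploys/day
(equivalently, 50.52 deploys/week)

7.217 deploys/day


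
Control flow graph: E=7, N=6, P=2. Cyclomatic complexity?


Formula: V(G) = E - N + 2P
V(G) = 7 - 6 + 2*2
V(G) = 1 + 4
V(G) = 5

5


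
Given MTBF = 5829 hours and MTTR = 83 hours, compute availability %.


Availability = MTBF / (MTBF + MTTR)
Availability = 5829 / (5829 + 83)
Availability = 5829 / 5912
Availability = 98.5961%

98.5961%


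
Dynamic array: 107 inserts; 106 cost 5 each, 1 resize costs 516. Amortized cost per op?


Formula: Amortized cost = Total cost / Operations
Total cost = (106 * 5) + (1 * 516)
Total cost = 530 + 516 = 1046
Amortized = 1046 / 107 = 9.7757

9.7757


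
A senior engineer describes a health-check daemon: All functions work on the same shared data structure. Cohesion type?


Reasoning: Functions share data
Type: Communicational cohesion

Communicational cohesion


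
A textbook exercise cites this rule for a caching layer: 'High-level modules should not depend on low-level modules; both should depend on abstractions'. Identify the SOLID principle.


This describes the Dependency Inversion Principle (DIP)

Dependency Inversion Principle (DIP)


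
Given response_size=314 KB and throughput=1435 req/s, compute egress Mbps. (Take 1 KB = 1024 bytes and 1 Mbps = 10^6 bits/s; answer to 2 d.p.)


Formula: Mbps = payload_bytes * RPS * 8 / 1e6
Payload per request = 314 KB = 314 * 1024 = 321536 bytes
Total bytes/sec = 321536 * 1435 = 461404160
Total bits/sec = 461404160 * 8 = 3691233280
Mbps = 3691233280 / 1e6 = 3691.23

3691.23 Mbps


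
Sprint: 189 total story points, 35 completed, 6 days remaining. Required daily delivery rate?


Formula: Required rate = Remaining points / Days left
Remaining = 189 - 35 = 154 points
Required rate = 154 / 6 = 25.67 points/day

25.67 points/day


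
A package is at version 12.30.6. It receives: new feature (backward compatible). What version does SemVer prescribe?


Current: 12.30.6
Change category: 'new feature (backward compatible)' → minor bump
SemVer rule: minor bump → increment MINOR, reset PATCH to 0 (MAJOR unchanged)
New: 12.31.0

12.31.0


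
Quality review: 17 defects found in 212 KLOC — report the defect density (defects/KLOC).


Defect density = defects / KLOC
Defect density = 17 / 212
Defect density = 0.08 defects/KLOC

0.08 defects/KLOC


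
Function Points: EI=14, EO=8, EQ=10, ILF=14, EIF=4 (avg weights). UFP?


UFP = EI*4 + EO*5 + EQ*4 + ILF*10 + EIF*7
UFP = 14*4 + 8*5 + 10*4 + 14*10 + 4*7
UFP = 56 + 40 + 40 + 140 + 28
UFP = 304

304


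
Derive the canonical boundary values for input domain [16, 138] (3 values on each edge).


Range: [16, 138]
Boundaries: just below min, min, min+1, max-1, max, just above max
Values: [15, 16, 17, 137, 138, 139]

[15, 16, 17, 137, 138, 139]


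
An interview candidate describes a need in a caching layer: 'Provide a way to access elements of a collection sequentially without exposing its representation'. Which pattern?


This matches the Iterator pattern

Iterator


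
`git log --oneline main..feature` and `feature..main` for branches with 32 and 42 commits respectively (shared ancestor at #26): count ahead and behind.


Common ancestor: commit #26
feature commits after divergence: 32 - 26 = 6
main commits after divergence: 42 - 26 = 16
feature is 6 commits ahead of main
main is 16 commits ahead of feature

feature ahead: 6, main ahead: 16


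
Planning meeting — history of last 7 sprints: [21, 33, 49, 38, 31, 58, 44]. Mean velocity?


Formula: Avg velocity = Total points / Number of sprints
Points: [21, 33, 49, 38, 31, 58, 44]
Sum = 21 + 33 + 49 + 38 + 31 + 58 + 44 = 274
Avg velocity = 274 / 7 = 39.14 points/sprint

39.14 points/sprint


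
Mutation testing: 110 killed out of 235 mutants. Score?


Mutation score = killed / total * 100
Mutation score = 110 / 235 * 100
Mutation score = 46.81%

46.81%


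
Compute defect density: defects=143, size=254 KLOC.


Defect density = defects / KLOC
Defect density = 143 / 254
Defect density = 0.563 defects/KLOC

0.563 defects/KLOC


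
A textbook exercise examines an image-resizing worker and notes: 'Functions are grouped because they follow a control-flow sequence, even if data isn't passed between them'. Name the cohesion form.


Reasoning: Grouped by order of execution within a routine, not by data flow
Type: Procedural cohesion

Procedural cohesion


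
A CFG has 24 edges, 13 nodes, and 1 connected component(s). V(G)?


Formula: V(G) = E - N + 2P
V(G) = 24 - 13 + 2*1
V(G) = 11 + 2
V(G) = 13

13


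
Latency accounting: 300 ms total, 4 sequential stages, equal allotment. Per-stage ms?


Formula: per_stage = total_budget / stages
per_stage = 300 / 4
per_stage = 75.0 ms

75.0 ms


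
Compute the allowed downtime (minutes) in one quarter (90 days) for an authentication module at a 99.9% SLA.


Formula: allowed downtime = period * (100 - SLA) / 100
Period (quarter (90 days)) = 129600 minutes
Unavailability fraction = (100 - 99.9) / 100
Allowed downtime = 129600 * (100 - 99.9) / 100
Allowed downtime = 129.6 minutes

129.6 minutes


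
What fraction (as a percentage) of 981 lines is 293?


Coverage = covered / total * 100
Coverage = 293 / 981 * 100
Coverage = 29.87%

29.87%


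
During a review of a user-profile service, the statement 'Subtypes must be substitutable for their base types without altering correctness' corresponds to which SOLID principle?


This describes the Liskov Substitution Principle (LSP)

Liskov Substitution Principle (LSP)


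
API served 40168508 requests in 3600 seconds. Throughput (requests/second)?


Formula: throughput = requests / seconds
throughput = 40168508 / 3600
throughput = 11157.92 requests/second

11157.92 requests/second


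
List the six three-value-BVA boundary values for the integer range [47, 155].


Range: [47, 155]
Boundaries: just below min, min, min+1, max-1, max, just above max
Values: [46, 47, 48, 154, 155, 156]

[46, 47, 48, 154, 155, 156]


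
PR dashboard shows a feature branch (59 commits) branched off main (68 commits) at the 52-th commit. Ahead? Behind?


Common ancestor: commit #52
feature commits after divergence: 59 - 52 = 7
main commits after divergence: 68 - 52 = 16
feature is 7 commits ahead of main
main is 16 commits ahead of feature

feature ahead: 7, main ahead: 16


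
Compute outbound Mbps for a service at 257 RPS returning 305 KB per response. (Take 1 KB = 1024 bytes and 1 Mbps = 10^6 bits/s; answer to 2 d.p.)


Formula: Mbps = payload_bytes * RPS * 8 / 1e6
Payload per request = 305 KB = 305 * 1024 = 312320 bytes
Total bytes/sec = 312320 * 257 = 80266240
Total bits/sec = 80266240 * 8 = 642129920
Mbps = 642129920 / 1e6 = 642.13

642.13 Mbps


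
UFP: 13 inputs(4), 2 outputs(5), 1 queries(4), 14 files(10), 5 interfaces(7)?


UFP = EI*4 + EO*5 + EQ*4 + ILF*10 + EIF*7
UFP = 13*4 + 2*5 + 1*4 + 14*10 + 5*7
UFP = 52 + 10 + 4 + 140 + 35
UFP = 241

241


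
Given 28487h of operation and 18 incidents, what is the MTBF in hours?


Formula: MTBF = Total operating time / Number of failures
MTBF = 28487 / 18
MTBF = 1582.61 hours

1582.61 hours


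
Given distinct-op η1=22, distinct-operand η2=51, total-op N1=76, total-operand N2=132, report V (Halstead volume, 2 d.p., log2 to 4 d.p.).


Formula: V = N * log2(η), where N = N1 + N2 and η = η1 + η2
η = 22 + 51 = 73
N = 76 + 132 = 208
log2(73) ≈ 6.1898
V = 208 * 6.1898 = 1287.48

1287.48


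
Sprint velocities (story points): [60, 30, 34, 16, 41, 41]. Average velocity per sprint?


Formula: Avg velocity = Total points / Number of sprints
Points: [60, 30, 34, 16, 41, 41]
Sum = 60 + 30 + 34 + 16 + 41 + 41 = 222
Avg velocity = 222 / 6 = 37.0 points/sprint

37.0 points/sprint


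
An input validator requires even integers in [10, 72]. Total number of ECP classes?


Constraint: even integers in [10, 72]
Class 1: x < 10 — out-of-range invalid
Class 2: x in [10,72] but odd — wrong type invalid
Class 3: x in [10,72] and even — valid
Class 4: x > 72 — out-of-range invalid
Total equivalence classes: 4

4 equivalence classes


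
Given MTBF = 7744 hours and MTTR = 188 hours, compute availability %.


Availability = MTBF / (MTBF + MTTR)
Availability = 7744 / (7744 + 188)
Availability = 7744 / 7932
Availability = 97.6299%

97.6299%


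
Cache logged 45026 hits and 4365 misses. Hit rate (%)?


Formula: hit rate = hits / (hits + misses) * 100
hit rate = 45026 / (45026 + 4365) * 100
hit rate = 45026 / 49391 * 100
hit rate = 91.16%

91.16%


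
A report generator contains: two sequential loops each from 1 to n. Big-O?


Reasoning: sequential dominates: O(n) + O(n) = O(n)
Complexity: O(n)

O(n)


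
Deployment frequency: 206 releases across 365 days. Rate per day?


Formula: deployments per day = releases / days
= 206 / 365
= 0.564 deploys/day
(equivalently, 3.95 deploys/week)

0.564 deploys/day


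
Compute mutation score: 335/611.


Mutation score = killed / total * 100
Mutation score = 335 / 611 * 100
Mutation score = 54.83%

54.83%


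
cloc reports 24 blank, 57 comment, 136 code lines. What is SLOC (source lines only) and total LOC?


Total LOC = blank + comment + code
Total LOC = 24 + 57 + 136 = 217
SLOC (source only) = code = 136

Total LOC: 217, SLOC: 136


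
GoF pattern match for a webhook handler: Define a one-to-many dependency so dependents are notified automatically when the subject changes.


This matches the Observer pattern

Observer


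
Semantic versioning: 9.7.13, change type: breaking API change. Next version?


Current: 9.7.13
Change category: 'breaking API change' → major bump
SemVer rule: major bump → increment MAJOR, reset MINOR and PATCH to 0
New: 10.0.0

10.0.0


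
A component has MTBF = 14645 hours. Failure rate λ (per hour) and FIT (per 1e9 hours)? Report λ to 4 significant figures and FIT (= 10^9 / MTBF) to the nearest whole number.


Formula: λ = 1 / MTBF; FIT = λ × 1e9 = 1e9 / MTBF
λ = 1 / 14645 ≈ 6.828e-05 failures/hour
FIT = 1e9 / 14645 ≈ 68283 failures per 1e9 hours (nearest whole number)

λ = 6.828e-05 /h, FIT = 68283


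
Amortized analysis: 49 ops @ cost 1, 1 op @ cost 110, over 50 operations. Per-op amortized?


Formula: Amortized cost = Total cost / Operations
Total cost = (49 * 1) + (1 * 110)
Total cost = 49 + 110 = 159
Amortized = 159 / 50 = 3.18

3.18


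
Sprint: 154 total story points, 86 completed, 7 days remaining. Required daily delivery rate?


Formula: Required rate = Remaining points / Days left
Remaining = 154 - 86 = 68 points
Required rate = 68 / 7 = 9.71 points/day

9.71 points/day


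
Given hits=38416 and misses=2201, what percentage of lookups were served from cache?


Formula: hit rate = hits / (hits + misses) * 100
hit rate = 38416 / (38416 + 2201) * 100
hit rate = 38416 / 40617 * 100
hit rate = 94.58%

94.58%


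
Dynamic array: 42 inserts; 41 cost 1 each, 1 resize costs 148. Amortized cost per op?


Formula: Amortized cost = Total cost / Operations
Total cost = (41 * 1) + (1 * 148)
Total cost = 41 + 148 = 189
Amortized = 189 / 42 = 4.5

4.5


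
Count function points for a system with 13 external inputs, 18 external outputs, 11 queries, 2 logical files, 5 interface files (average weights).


UFP = EI*4 + EO*5 + EQ*4 + ILF*10 + EIF*7
UFP = 13*4 + 18*5 + 11*4 + 2*10 + 5*7
UFP = 52 + 90 + 44 + 20 + 35
UFP = 241

241


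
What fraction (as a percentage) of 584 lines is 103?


Coverage = covered / total * 100
Coverage = 103 / 584 * 100
Coverage = 17.64%

17.64%


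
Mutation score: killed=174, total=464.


Mutation score = killed / total * 100
Mutation score = 174 / 464 * 100
Mutation score = 37.5%

37.5%


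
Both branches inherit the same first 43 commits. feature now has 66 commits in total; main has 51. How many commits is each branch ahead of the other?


Common ancestor: commit #43
feature commits after divergence: 66 - 43 = 23
main commits after divergence: 51 - 43 = 8
feature is 23 commits ahead of main
main is 8 commits ahead of feature

feature ahead: 23, main ahead: 8


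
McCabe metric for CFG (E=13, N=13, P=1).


Formula: V(G) = E - N + 2P
V(G) = 13 - 13 + 2*1
V(G) = 0 + 2
V(G) = 2

2


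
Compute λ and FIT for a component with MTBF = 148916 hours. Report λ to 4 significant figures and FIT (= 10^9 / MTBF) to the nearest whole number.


Formula: λ = 1 / MTBF; FIT = λ × 1e9 = 1e9 / MTBF
λ = 1 / 148916 ≈ 6.715e-06 failures/hour
FIT = 1e9 / 148916 ≈ 6715 failures per 1e9 hours (nearest whole number)

λ = 6.715e-06 /h, FIT = 6715


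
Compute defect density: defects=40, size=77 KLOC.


Defect density = defects / KLOC
Defect density = 40 / 77
Defect density = 0.519 defects/KLOC

0.519 defects/KLOC


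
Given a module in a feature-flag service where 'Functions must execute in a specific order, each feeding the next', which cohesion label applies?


Reasoning: Output of one is input to next
Type: Sequential cohesion

Sequential cohesion


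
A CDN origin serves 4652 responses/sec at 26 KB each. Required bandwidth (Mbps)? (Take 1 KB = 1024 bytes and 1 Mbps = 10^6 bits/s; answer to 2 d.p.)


Formula: Mbps = payload_bytes * RPS * 8 / 1e6
Payload per request = 26 KB = 26 * 1024 = 26624 bytes
Total bytes/sec = 26624 * 4652 = 123854848
Total bits/sec = 123854848 * 8 = 990838784
Mbps = 990838784 / 1e6 = 990.84

990.84 Mbps


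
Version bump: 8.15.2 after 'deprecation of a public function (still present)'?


Current: 8.15.2
Change category: 'deprecation of a public function (still present)' → minor bump
SemVer rule: minor bump → increment MINOR, reset PATCH to 0 (MAJOR unchanged)
New: 8.16.0

8.16.0


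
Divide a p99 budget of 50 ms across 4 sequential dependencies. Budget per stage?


Formula: per_stage = total_budget / stages
per_stage = 50 / 4
per_stage = 12.5 ms

12.5 ms


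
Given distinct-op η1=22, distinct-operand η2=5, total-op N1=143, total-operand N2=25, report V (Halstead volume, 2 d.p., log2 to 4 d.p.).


Formula: V = N * log2(η), where N = N1 + N2 and η = η1 + η2
η = 22 + 5 = 27
N = 143 + 25 = 168
log2(27) ≈ 4.7549
V = 168 * 4.7549 = 798.82

798.82


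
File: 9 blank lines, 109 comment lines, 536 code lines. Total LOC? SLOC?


Total LOC = blank + comment + code
Total LOC = 9 + 109 + 536 = 654
SLOC (source only) = code = 536

Total LOC: 654, SLOC: 536


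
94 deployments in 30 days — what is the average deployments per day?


Formula: deployments per day = releases / days
= 94 / 30
= 3.133 deploys/day
(equivalently, 21.93 deploys/week)

3.133 deploys/day


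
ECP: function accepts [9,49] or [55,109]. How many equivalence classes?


Valid ranges: [9,49] and [55,109]
Class 1: x < 9 — invalid
Class 2: 9 ≤ x ≤ 49 — valid
Class 3: 49 < x < 55 — invalid (gap between ranges)
Class 4: 55 ≤ x ≤ 109 — valid
Class 5: x > 109 — invalid
Total equivalence classes: 5

5 equivalence classes


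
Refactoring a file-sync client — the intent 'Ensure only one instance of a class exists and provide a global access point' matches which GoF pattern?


This matches the Singleton pattern

Singleton


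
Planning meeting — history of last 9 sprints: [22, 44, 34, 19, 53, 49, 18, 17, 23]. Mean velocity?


Formula: Avg velocity = Total points / Number of sprints
Points: [22, 44, 34, 19, 53, 49, 18, 17, 23]
Sum = 22 + 44 + 34 + 19 + 53 + 49 + 18 + 17 + 23 = 279
Avg velocity = 279 / 9 = 31.0 points/sprint

31.0 points/sprint


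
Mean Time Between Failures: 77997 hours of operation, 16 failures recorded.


Formula: MTBF = Total operating time / Number of failures
MTBF = 77997 / 16
MTBF = 4874.81 hours

4874.81 hours


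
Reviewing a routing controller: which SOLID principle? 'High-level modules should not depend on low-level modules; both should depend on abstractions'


This describes the Dependency Inversion Principle (DIP)

Dependency Inversion Principle (DIP)


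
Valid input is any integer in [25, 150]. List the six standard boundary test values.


Range: [25, 150]
Boundaries: just below min, min, min+1, max-1, max, just above max
Values: [24, 25, 26, 149, 150, 151]

[24, 25, 26, 149, 150, 151]


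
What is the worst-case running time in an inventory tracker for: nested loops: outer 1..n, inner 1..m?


Reasoning: product of independent bounds
Complexity: O(n*m)

O(n*m)


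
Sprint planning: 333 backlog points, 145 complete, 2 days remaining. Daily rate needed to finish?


Formula: Required rate = Remaining points / Days left
Remaining = 333 - 145 = 188 points
Required rate = 188 / 2 = 94.0 points/day

94.0 points/day


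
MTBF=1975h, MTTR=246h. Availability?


Availability = MTBF / (MTBF + MTTR)
Availability = 1975 / (1975 + 246)
Availability = 1975 / 2221
Availability = 88.9239%

88.9239%


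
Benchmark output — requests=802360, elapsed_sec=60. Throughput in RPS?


Formula: throughput = requests / seconds
throughput = 802360 / 60
throughput = 13372.67 requests/second

13372.67 requests/second


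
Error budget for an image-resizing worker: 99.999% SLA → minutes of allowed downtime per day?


Formula: allowed downtime = period * (100 - SLA) / 100
Period (day) = 1440 minutes
Unavailability fraction = (100 - 99.999) / 100
Allowed downtime = 1440 * (100 - 99.999) / 100
Allowed downtime = 0.0144 minutes

0.0144 minutes


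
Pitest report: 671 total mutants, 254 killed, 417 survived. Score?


Mutation score = killed / total * 100
Mutation score = 254 / 671 * 100
Mutation score = 37.85%

37.85%


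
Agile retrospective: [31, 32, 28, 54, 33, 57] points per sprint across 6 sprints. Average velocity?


Formula: Avg velocity = Total points / Number of sprints
Points: [31, 32, 28, 54, 33, 57]
Sum = 31 + 32 + 28 + 54 + 33 + 57 = 235
Avg velocity = 235 / 6 = 39.17 points/sprint

39.17 points/sprint


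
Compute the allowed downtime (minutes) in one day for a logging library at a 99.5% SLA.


Formula: allowed downtime = period * (100 - SLA) / 100
Period (day) = 1440 minutes
Unavailability fraction = (100 - 99.5) / 100
Allowed downtime = 1440 * (100 - 99.5) / 100
Allowed downtime = 7.2 minutes

7.2 minutes


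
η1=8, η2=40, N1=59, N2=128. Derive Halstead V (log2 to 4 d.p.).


Formula: V = N * log2(η), where N = N1 + N2 and η = η1 + η2
η = 8 + 40 = 48
N = 59 + 128 = 187
log2(48) ≈ 5.5850
V = 187 * 5.5850 = 1044.40

1044.40


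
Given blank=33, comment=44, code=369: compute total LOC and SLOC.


Total LOC = blank + comment + code
Total LOC = 33 + 44 + 369 = 446
SLOC (source only) = code = 369

Total LOC: 446, SLOC: 369


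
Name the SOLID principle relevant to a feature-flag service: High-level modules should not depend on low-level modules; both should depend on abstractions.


This describes the Dependency Inversion Principle (DIP)

Dependency Inversion Principle (DIP)


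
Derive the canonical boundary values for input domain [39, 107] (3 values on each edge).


Range: [39, 107]
Boundaries: just below min, min, min+1, max-1, max, just above max
Values: [38, 39, 40, 106, 107, 108]

[38, 39, 40, 106, 107, 108]


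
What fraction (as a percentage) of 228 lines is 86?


Coverage = covered / total * 100
Coverage = 86 / 228 * 100
Coverage = 37.72%

37.72%


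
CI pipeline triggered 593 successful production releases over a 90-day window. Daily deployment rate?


Formula: deployments per day = releases / days
= 593 / 90
= 6.589 deploys/day
(equivalently, 46.12 deploys/week)

6.589 deploys/day


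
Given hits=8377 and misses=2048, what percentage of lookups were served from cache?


Formula: hit rate = hits / (hits + misses) * 100
hit rate = 8377 / (8377 + 2048) * 100
hit rate = 8377 / 10425 * 100
hit rate = 80.35%

80.35%


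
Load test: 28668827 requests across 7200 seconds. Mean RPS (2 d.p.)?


Formula: throughput = requests / seconds
throughput = 28668827 / 7200
throughput = 3981.78 requests/second

3981.78 requests/second


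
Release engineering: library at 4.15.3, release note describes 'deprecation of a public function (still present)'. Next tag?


Current: 4.15.3
Change category: 'deprecation of a public function (still present)' → minor bump
SemVer rule: minor bump → increment MINOR, reset PATCH to 0 (MAJOR unchanged)
New: 4.16.0

4.16.0


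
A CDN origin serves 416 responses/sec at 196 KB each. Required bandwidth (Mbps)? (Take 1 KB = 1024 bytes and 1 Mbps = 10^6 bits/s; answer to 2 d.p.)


Formula: Mbps = payload_bytes * RPS * 8 / 1e6
Payload per request = 196 KB = 196 * 1024 = 200704 bytes
Total bytes/sec = 200704 * 416 = 83492864
Total bits/sec = 83492864 * 8 = 667942912
Mbps = 667942912 / 1e6 = 667.94

667.94 Mbps


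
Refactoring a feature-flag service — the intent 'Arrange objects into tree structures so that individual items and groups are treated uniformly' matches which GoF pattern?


This matches the Composite pattern

Composite


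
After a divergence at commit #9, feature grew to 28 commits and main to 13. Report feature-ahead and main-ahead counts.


Common ancestor: commit #9
feature commits after divergence: 28 - 9 = 19
main commits after divergence: 13 - 9 = 4
feature is 19 commits ahead of main
main is 4 commits ahead of feature

feature ahead: 19, main ahead: 4


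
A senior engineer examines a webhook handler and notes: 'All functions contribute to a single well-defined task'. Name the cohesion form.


Reasoning: Best: single purpose
Type: Functional cohesion

Functional cohesion


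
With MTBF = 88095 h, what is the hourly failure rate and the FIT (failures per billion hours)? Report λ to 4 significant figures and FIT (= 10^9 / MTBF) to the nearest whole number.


Formula: λ = 1 / MTBF; FIT = λ × 1e9 = 1e9 / MTBF
λ = 1 / 88095 ≈ 1.135e-05 failures/hour
FIT = 1e9 / 88095 ≈ 11351 failures per 1e9 hours (nearest whole number)

λ = 1.135e-05 /h, FIT = 11351


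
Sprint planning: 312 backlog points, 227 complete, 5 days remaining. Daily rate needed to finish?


Formula: Required rate = Remaining points / Days left
Remaining = 312 - 227 = 85 points
Required rate = 85 / 5 = 17.0 points/day

17.0 points/day


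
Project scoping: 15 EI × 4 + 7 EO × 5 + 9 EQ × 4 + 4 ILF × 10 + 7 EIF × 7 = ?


UFP = EI*4 + EO*5 + EQ*4 + ILF*10 + EIF*7
UFP = 15*4 + 7*5 + 9*4 + 4*10 + 7*7
UFP = 60 + 35 + 36 + 40 + 49
UFP = 220

220


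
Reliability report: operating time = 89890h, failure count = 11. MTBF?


Formula: MTBF = Total operating time / Number of failures
MTBF = 89890 / 11
MTBF = 8171.82 hours

8171.82 hours


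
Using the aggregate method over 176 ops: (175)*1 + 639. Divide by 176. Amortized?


Formula: Amortized cost = Total cost / Operations
Total cost = (175 * 1) + (1 * 639)
Total cost = 175 + 639 = 814
Amortized = 814 / 176 = 4.625

4.625


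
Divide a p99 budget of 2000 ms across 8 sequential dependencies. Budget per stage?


Formula: per_stage = total_budget / stages
per_stage = 2000 / 8
per_stage = 250.0 ms

250.0 ms


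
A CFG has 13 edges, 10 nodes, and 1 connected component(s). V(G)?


Formula: V(G) = E - N + 2P
V(G) = 13 - 10 + 2*1
V(G) = 3 + 2
V(G) = 5

5


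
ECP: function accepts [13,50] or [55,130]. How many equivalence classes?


Valid ranges: [13,50] and [55,130]
Class 1: x < 13 — invalid
Class 2: 13 ≤ x ≤ 50 — valid
Class 3: 50 < x < 55 — invalid (gap between ranges)
Class 4: 55 ≤ x ≤ 130 — valid
Class 5: x > 130 — invalid
Total equivalence classes: 5

5 equivalence classes


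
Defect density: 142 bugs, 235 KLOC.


Defect density = defects / KLOC
Defect density = 142 / 235
Defect density = 0.604 defects/KLOC

0.604 defects/KLOC


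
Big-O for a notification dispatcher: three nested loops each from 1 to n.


Reasoning: three levels of nesting over n
Complexity: O(n^3)

O(n^3)


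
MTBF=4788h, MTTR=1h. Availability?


Availability = MTBF / (MTBF + MTTR)
Availability = 4788 / (4788 + 1)
Availability = 4788 / 4789
Availability = 99.9791%

99.9791%


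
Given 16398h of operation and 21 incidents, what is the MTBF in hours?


Formula: MTBF = Total operating time / Number of failures
MTBF = 16398 / 21
MTBF = 780.86 hours

780.86 hours


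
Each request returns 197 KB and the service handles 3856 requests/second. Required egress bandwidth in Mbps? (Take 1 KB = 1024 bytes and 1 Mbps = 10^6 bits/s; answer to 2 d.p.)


Formula: Mbps = payload_bytes * RPS * 8 / 1e6
Payload per request = 197 KB = 197 * 1024 = 201728 bytes
Total bytes/sec = 201728 * 3856 = 777863168
Total bits/sec = 777863168 * 8 = 6222905344
Mbps = 6222905344 / 1e6 = 6222.91

6222.91 Mbps


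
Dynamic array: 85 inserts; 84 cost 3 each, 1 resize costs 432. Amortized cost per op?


Formula: Amortized cost = Total cost / Operations
Total cost = (84 * 3) + (1 * 432)
Total cost = 252 + 432 = 684
Amortized = 684 / 85 = 8.0471

8.0471


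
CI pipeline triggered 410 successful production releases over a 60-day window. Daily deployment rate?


Formula: deployments per day = releases / days
= 410 / 60
= 6.833 deploys/day
(equivalently, 47.83 deploys/week)

6.833 deploys/day


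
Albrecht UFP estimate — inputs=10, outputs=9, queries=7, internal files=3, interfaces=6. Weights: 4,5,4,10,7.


UFP = EI*4 + EO*5 + EQ*4 + ILF*10 + EIF*7
UFP = 10*4 + 9*5 + 7*4 + 3*10 + 6*7
UFP = 40 + 45 + 28 + 30 + 42
UFP = 185

185


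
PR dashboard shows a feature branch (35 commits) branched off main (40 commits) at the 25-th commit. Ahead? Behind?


Common ancestor: commit #25
feature commits after divergence: 35 - 25 = 10
main commits after divergence: 40 - 25 = 15
feature is 10 commits ahead of main
main is 15 commits ahead of feature

feature ahead: 10, main ahead: 15


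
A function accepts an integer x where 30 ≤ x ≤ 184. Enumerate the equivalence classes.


Valid range: [30, 184]
Class 1: x < 30 — invalid
Class 2: 30 ≤ x ≤ 184 — valid
Class 3: x > 184 — invalid
Total equivalence classes: 3

3 equivalence classes


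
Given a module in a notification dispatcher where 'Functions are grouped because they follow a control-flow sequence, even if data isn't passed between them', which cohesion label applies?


Reasoning: Grouped by order of execution within a routine, not by data flow
Type: Procedural cohesion

Procedural cohesion


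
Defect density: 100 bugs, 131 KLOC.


Defect density = defects / KLOC
Defect density = 100 / 131
Defect density = 0.763 defects/KLOC

0.763 defects/KLOC


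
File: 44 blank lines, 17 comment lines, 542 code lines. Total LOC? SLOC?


Total LOC = blank + comment + code
Total LOC = 44 + 17 + 542 = 603
SLOC (source only) = code = 542

Total LOC: 603, SLOC: 542


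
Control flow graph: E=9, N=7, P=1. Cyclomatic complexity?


Formula: V(G) = E - N + 2P
V(G) = 9 - 7 + 2*1
V(G) = 2 + 2
V(G) = 4

4


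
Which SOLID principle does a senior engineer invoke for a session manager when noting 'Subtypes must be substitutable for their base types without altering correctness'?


This describes the Liskov Substitution Principle (LSP)

Liskov Substitution Principle (LSP)


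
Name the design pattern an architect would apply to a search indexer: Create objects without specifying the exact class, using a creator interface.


This matches the Factory Method pattern

Factory Method


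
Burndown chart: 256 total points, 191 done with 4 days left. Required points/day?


Formula: Required rate = Remaining points / Days left
Remaining = 256 - 191 = 65 points
Required rate = 65 / 4 = 16.25 points/day

16.25 points/day


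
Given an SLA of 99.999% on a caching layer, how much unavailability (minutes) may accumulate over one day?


Formula: allowed downtime = period * (100 - SLA) / 100
Period (day) = 1440 minutes
Unavailability fraction = (100 - 99.999) / 100
Allowed downtime = 1440 * (100 - 99.999) / 100
Allowed downtime = 0.0144 minutes

0.0144 minutes


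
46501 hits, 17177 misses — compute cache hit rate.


Formula: hit rate = hits / (hits + misses) * 100
hit rate = 46501 / (46501 + 17177) * 100
hit rate = 46501 / 63678 * 100
hit rate = 73.03%

73.03%


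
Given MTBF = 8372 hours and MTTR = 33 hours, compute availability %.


Availability = MTBF / (MTBF + MTTR)
Availability = 8372 / (8372 + 33)
Availability = 8372 / 8405
Availability = 99.6074%

99.6074%


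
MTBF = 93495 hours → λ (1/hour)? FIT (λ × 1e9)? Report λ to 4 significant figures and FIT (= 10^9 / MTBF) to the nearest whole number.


Formula: λ = 1 / MTBF; FIT = λ × 1e9 = 1e9 / MTBF
λ = 1 / 93495 ≈ 1.070e-05 failures/hour
FIT = 1e9 / 93495 ≈ 10696 failures per 1e9 hours (nearest whole number)

λ = 1.070e-05 /h, FIT = 10696


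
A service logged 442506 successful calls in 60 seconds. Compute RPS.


Formula: throughput = requests / seconds
throughput = 442506 / 60
throughput = 7375.1 requests/second

7375.1 requests/second


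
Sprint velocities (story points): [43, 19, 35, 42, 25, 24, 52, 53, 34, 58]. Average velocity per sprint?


Formula: Avg velocity = Total points / Number of sprints
Points: [43, 19, 35, 42, 25, 24, 52, 53, 34, 58]
Sum = 43 + 19 + 35 + 42 + 25 + 24 + 52 + 53 + 34 + 58 = 385
Avg velocity = 385 / 10 = 38.5 points/sprint

38.5 points/sprint


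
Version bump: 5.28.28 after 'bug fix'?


Current: 5.28.28
Change category: 'bug fix' → patch bump
SemVer rule: patch bump → increment PATCH (MAJOR and MINOR unchanged)
New: 5.28.29

5.28.29


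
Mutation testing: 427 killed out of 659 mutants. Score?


Mutation score = killed / total * 100
Mutation score = 427 / 659 * 100
Mutation score = 64.8%

64.8%


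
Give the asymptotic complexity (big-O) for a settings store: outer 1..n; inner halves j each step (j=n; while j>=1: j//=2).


Reasoning: n times log n
Complexity: O(n log n)

O(n log n)


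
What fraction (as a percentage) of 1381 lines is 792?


Coverage = covered / total * 100
Coverage = 792 / 1381 * 100
Coverage = 57.35%

57.35%


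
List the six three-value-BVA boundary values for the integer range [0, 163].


Range: [0, 163]
Boundaries: just below min, min, min+1, max-1, max, just above max
Values: [-1, 0, 1, 162, 163, 164]

[-1, 0, 1, 162, 163, 164]


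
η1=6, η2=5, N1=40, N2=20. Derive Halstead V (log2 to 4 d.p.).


Formula: V = N * log2(η), where N = N1 + N2 and η = η1 + η2
η = 6 + 5 = 11
N = 40 + 20 = 60
log2(11) ≈ 3.4594
V = 60 * 3.4594 = 207.56

207.56


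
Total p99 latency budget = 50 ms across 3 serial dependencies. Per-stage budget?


Formula: per_stage = total_budget / stages
per_stage = 50 / 3
per_stage = 16.67 ms

16.67 ms


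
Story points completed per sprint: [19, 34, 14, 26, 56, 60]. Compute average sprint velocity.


Formula: Avg velocity = Total points / Number of sprints
Points: [19, 34, 14, 26, 56, 60]
Sum = 19 + 34 + 14 + 26 + 56 + 60 = 209
Avg velocity = 209 / 6 = 34.83 points/sprint

34.83 points/sprint


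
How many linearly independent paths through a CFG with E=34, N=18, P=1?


Formula: V(G) = E - N + 2P
V(G) = 34 - 18 + 2*1
V(G) = 16 + 2
V(G) = 18

18


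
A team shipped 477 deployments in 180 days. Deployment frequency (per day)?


Formula: deployments per day = releases / days
= 477 / 180
= 2.65 deploys/day
(equivalently, 18.55 deploys/week)

2.65 deploys/day


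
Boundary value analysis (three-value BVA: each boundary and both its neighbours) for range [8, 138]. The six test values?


Range: [8, 138]
Boundaries: just below min, min, min+1, max-1, max, just above max
Values: [7, 8, 9, 137, 138, 139]

[7, 8, 9, 137, 138, 139]


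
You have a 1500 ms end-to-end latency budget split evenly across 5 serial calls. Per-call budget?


Formula: per_stage = total_budget / stages
per_stage = 1500 / 5
per_stage = 300.0 ms

300.0 ms


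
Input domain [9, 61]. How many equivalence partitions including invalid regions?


Valid range: [9, 61]
Class 1: x < 9 — invalid
Class 2: 9 ≤ x ≤ 61 — valid
Class 3: x > 61 — invalid
Total equivalence classes: 3

3 equivalence classes


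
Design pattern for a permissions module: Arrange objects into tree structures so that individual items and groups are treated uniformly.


This matches the Composite pattern

Composite


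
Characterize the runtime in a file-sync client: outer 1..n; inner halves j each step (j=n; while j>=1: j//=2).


Reasoning: n times log n
Complexity: O(n log n)

O(n log n)


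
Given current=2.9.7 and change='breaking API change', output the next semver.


Current: 2.9.7
Change category: 'breaking API change' → major bump
SemVer rule: major bump → increment MAJOR, reset MINOR and PATCH to 0
New: 3.0.0

3.0.0


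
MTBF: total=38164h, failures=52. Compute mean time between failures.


Formula: MTBF = Total operating time / Number of failures
MTBF = 38164 / 52
MTBF = 733.92 hours

733.92 hours


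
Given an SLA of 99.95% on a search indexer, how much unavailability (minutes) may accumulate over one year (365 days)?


Formula: allowed downtime = period * (100 - SLA) / 100
Period (year (365 days)) = 525600 minutes
Unavailability fraction = (100 - 99.95) / 100
Allowed downtime = 525600 * (100 - 99.95) / 100
Allowed downtime = 262.8 minutes

262.8 minutes


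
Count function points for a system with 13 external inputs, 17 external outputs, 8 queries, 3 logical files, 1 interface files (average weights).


UFP = EI*4 + EO*5 + EQ*4 + ILF*10 + EIF*7
UFP = 13*4 + 17*5 + 8*4 + 3*10 + 1*7
UFP = 52 + 85 + 32 + 30 + 7
UFP = 206

206


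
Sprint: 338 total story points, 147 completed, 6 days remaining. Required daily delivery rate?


Formula: Required rate = Remaining points / Days left
Remaining = 338 - 147 = 191 points
Required rate = 191 / 6 = 31.83 points/day

31.83 points/day


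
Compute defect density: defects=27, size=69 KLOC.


Defect density = defects / KLOC
Defect density = 27 / 69
Defect density = 0.391 defects/KLOC

0.391 defects/KLOC


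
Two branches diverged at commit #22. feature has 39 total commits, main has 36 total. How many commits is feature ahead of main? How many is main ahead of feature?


Common ancestor: commit #22
feature commits after divergence: 39 - 22 = 17
main commits after divergence: 36 - 22 = 14
feature is 17 commits ahead of main
main is 14 commits ahead of feature

feature ahead: 17, main ahead: 14


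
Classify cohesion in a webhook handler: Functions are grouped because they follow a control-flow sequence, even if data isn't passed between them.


Reasoning: Grouped by order of execution within a routine, not by data flow
Type: Procedural cohesion

Procedural cohesion


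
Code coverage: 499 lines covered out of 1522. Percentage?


Coverage = covered / total * 100
Coverage = 499 / 1522 * 100
Coverage = 32.79%

32.79%


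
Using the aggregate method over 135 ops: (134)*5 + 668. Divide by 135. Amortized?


Formula: Amortized cost = Total cost / Operations
Total cost = (134 * 5) + (1 * 668)
Total cost = 670 + 668 = 1338
Amortized = 1338 / 135 = 9.9111

9.9111


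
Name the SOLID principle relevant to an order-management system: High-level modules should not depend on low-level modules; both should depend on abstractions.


This describes the Dependency Inversion Principle (DIP)

Dependency Inversion Principle (DIP)


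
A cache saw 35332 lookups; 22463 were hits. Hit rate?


Formula: hit rate = hits / (hits + misses) * 100
hit rate = 22463 / (22463 + 12869) * 100
hit rate = 22463 / 35332 * 100
hit rate = 63.58%

63.58%


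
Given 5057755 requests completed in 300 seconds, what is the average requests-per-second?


Formula: throughput = requests / seconds
throughput = 5057755 / 300
throughput = 16859.18 requests/second

16859.18 requests/second


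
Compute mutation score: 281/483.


Mutation score = killed / total * 100
Mutation score = 281 / 483 * 100
Mutation score = 58.18%

58.18%


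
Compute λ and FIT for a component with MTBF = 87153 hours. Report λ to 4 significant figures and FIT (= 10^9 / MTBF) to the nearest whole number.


Formula: λ = 1 / MTBF; FIT = λ × 1e9 = 1e9 / MTBF
λ = 1 / 87153 ≈ 1.147e-05 failures/hour
FIT = 1e9 / 87153 ≈ 11474 failures per 1e9 hours (nearest whole number)

λ = 1.147e-05 /h, FIT = 11474


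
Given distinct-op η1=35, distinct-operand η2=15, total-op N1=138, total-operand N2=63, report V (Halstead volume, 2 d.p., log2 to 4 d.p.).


Formula: V = N * log2(η), where N = N1 + N2 and η = η1 + η2
η = 35 + 15 = 50
N = 138 + 63 = 201
log2(50) ≈ 5.6439
V = 201 * 5.6439 = 1134.42

1134.42


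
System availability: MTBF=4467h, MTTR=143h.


Availability = MTBF / (MTBF + MTTR)
Availability = 4467 / (4467 + 143)
Availability = 4467 / 4610
Availability = 96.898%

96.898%


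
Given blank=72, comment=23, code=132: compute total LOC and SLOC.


Total LOC = blank + comment + code
Total LOC = 72 + 23 + 132 = 227
SLOC (source only) = code = 132

Total LOC: 227, SLOC: 132
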